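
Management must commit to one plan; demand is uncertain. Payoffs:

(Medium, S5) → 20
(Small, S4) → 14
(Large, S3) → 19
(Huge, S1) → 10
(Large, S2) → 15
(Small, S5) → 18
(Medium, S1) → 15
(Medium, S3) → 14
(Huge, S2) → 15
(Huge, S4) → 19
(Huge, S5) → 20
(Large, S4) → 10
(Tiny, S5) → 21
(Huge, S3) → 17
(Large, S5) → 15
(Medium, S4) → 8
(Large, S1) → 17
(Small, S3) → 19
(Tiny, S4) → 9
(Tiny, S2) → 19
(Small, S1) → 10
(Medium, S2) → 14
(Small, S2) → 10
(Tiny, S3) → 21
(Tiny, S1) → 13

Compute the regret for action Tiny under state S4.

Best payoff under S4 is 19.
Regret = 19 − 9 = 10.

10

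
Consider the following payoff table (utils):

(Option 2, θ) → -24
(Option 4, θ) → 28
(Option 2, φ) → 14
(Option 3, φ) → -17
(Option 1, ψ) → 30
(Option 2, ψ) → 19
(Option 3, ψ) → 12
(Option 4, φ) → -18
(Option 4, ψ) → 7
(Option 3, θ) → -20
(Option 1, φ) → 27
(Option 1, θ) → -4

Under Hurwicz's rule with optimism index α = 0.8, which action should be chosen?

Option 1: 0.8·30 + 0.2·(-4) = 23.2
Option 2: 0.8·19 + 0.2·(-24) = 10.4
Option 3: 0.8·12 + 0.2·(-20) = 5.6
Option 4: 0.8·28 + 0.2·(-18) = 18.8
Highest Hurwicz score = 23.2 → Option 1.

Option 1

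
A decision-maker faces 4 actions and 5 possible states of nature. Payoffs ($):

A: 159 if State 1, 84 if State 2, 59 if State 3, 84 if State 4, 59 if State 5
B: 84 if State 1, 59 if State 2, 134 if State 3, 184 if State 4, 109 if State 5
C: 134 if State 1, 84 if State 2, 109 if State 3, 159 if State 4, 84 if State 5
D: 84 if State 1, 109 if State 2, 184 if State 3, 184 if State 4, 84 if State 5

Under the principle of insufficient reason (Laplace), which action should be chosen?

Row averages: A=89, B=114, C=114, D=129
Highest average = 129 → D.

D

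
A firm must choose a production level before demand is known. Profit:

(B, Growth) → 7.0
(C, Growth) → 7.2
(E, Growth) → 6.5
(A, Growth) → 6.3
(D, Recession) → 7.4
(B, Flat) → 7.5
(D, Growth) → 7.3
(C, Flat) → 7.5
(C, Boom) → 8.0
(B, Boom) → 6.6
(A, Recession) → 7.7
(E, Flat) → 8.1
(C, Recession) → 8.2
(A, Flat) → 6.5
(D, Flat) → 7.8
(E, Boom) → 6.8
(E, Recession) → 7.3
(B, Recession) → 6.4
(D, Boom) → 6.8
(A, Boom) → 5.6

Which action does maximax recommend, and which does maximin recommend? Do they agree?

maximax → C; maximin → C (agree)

Row maxima: A=7.7, B=7.5, C=8.2, D=7.8, E=8.1
Best best-case = 8.2 → C.
Row minima: A=5.6, B=6.4, C=7.2, D=6.8, E=6.5
Best worst-case = 7.2 → C.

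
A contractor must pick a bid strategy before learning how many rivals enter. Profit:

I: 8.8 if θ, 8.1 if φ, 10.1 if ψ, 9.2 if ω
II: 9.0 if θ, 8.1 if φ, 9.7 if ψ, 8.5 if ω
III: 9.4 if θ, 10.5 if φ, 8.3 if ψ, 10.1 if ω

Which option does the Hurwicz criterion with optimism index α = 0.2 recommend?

I: 0.2·10.1 + 0.8·8.1 = 8.5
II: 0.2·9.7 + 0.8·8.1 = 8.42
III: 0.2·10.5 + 0.8·8.3 = 8.74
Highest Hurwicz score = 8.74 → III.

III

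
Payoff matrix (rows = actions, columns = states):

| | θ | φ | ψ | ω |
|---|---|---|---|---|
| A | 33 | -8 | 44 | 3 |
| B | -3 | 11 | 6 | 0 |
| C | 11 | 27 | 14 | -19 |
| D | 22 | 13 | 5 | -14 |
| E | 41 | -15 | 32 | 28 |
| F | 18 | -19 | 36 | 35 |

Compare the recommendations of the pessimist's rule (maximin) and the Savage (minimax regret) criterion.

Row minima: A=-8, B=-3, C=-19, D=-14, E=-15, F=-19
Best worst-case = -3 → B.
Column bests: θ=41, φ=27, ψ=44, ω=35.
A regrets: 8, 35, 0, 32 → max 35
B regrets: 44, 16, 38, 35 → max 44
C regrets: 30, 0, 30, 54 → max 54
D regrets: 19, 14, 39, 49 → max 49
E regrets: 0, 42, 12, 7 → max 42
F regrets: 23, 46, 8, 0 → max 46
Smallest max regret = 35 → A.

maximin → B; minimax regret → A (disagree)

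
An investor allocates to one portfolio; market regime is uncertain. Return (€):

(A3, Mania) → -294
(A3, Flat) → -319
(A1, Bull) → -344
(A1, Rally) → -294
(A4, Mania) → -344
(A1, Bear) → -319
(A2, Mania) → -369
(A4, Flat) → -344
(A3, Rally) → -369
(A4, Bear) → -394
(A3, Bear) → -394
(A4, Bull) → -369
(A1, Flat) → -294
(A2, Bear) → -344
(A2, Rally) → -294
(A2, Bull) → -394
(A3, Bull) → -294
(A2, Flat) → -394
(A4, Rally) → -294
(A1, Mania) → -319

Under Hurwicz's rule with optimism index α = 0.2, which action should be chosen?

A1: 0.2·(-294) + 0.8·(-344) = -334
A2: 0.2·(-294) + 0.8·(-394) = -374
A3: 0.2·(-294) + 0.8·(-394) = -374
A4: 0.2·(-294) + 0.8·(-394) = -374
Highest Hurwicz score = -334 → A1.

A1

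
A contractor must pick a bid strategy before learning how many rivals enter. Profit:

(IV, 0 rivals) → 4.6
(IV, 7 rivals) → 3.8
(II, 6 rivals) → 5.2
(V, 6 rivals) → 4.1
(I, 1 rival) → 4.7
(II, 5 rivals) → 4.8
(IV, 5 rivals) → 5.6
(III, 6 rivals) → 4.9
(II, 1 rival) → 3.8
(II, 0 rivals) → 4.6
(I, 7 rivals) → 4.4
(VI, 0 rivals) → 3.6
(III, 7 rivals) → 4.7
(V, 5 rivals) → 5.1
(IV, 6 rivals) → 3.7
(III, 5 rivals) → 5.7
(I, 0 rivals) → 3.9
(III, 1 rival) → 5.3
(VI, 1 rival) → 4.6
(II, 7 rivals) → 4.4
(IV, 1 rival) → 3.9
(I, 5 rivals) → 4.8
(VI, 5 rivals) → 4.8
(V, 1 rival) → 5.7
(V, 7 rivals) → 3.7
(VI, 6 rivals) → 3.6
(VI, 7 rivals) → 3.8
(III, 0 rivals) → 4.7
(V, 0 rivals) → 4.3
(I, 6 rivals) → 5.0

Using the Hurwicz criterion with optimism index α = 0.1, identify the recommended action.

I: 0.1·5.0 + 0.9·3.9 = 4.01
II: 0.1·5.2 + 0.9·3.8 = 3.94
III: 0.1·5.7 + 0.9·4.7 = 4.8
IV: 0.1·5.6 + 0.9·3.7 = 3.89
V: 0.1·5.7 + 0.9·3.7 = 3.9
VI: 0.1·4.8 + 0.9·3.6 = 3.72
Highest Hurwicz score = 4.8 → III.

III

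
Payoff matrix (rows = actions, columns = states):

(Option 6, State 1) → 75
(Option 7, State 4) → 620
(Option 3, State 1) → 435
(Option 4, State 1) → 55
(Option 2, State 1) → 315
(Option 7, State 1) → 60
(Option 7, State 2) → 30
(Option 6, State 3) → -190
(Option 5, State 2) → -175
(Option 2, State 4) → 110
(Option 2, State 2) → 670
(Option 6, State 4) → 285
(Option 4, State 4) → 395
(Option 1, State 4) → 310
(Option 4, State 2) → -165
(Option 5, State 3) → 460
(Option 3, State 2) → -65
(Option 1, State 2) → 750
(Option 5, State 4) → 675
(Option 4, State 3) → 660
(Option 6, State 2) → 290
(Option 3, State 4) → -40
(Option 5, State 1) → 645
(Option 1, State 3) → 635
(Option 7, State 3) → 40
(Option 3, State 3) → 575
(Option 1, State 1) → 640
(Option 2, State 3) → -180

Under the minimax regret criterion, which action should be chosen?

Option 1

Column bests: State 1=645, State 2=750, State 3=660, State 4=675.
Option 1 regrets: 5, 0, 25, 365 → max 365
Option 2 regrets: 330, 80, 840, 565 → max 840
Option 3 regrets: 210, 815, 85, 715 → max 815
Option 4 regrets: 590, 915, 0, 280 → max 915
Option 5 regrets: 0, 925, 200, 0 → max 925
Option 6 regrets: 570, 460, 850, 390 → max 850
Option 7 regrets: 585, 720, 620, 55 → max 720
Smallest max regret = 365 → Option 1.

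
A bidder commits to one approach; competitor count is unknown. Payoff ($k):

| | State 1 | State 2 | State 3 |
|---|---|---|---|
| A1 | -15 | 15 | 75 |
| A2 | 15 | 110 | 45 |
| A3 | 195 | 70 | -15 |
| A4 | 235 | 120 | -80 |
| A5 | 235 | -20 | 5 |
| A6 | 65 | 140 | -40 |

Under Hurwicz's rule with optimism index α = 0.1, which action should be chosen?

A2

A1: 0.1·75 + 0.9·(-15) = -6
A2: 0.1·110 + 0.9·15 = 24.5
A3: 0.1·195 + 0.9·(-15) = 6
A4: 0.1·235 + 0.9·(-80) = -48.5
A5: 0.1·235 + 0.9·(-20) = 5.5
A6: 0.1·140 + 0.9·(-40) = -22
Highest Hurwicz score = 24.5 → A2.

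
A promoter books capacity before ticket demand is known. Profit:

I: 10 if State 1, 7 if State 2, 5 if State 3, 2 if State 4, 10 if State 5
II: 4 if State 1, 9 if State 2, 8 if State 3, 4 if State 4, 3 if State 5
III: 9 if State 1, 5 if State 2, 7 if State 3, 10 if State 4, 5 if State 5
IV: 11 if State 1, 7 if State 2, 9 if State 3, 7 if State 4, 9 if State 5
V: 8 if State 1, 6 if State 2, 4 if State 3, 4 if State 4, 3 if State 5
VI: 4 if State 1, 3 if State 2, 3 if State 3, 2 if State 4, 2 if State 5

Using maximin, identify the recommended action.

IV

Row minima: I=2, II=3, III=5, IV=7, V=3, VI=2
Best worst-case = 7 → IV.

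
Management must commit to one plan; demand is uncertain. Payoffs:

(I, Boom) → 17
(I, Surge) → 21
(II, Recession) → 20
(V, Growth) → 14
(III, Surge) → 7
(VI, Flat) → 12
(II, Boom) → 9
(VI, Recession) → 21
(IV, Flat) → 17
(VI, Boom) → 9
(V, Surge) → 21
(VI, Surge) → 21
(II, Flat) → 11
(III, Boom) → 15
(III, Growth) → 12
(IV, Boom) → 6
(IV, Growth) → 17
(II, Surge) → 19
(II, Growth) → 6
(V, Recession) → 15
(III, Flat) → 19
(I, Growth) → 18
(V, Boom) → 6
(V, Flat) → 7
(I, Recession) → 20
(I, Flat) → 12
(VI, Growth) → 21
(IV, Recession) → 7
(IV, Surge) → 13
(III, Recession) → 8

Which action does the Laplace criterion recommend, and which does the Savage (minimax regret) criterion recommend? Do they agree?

Row averages: I=17.6, II=13, III=12.2, IV=12, V=12.6, VI=16.8
Highest average = 17.6 → I.
Column bests: Recession=21, Flat=19, Growth=21, Boom=17, Surge=21.
I regrets: 1, 7, 3, 0, 0 → max 7
II regrets: 1, 8, 15, 8, 2 → max 15
III regrets: 13, 0, 9, 2, 14 → max 14
IV regrets: 14, 2, 4, 11, 8 → max 14
V regrets: 6, 12, 7, 11, 0 → max 12
VI regrets: 0, 7, 0, 8, 0 → max 8
Smallest max regret = 7 → I.

laplace → I; minimax regret → I (agree)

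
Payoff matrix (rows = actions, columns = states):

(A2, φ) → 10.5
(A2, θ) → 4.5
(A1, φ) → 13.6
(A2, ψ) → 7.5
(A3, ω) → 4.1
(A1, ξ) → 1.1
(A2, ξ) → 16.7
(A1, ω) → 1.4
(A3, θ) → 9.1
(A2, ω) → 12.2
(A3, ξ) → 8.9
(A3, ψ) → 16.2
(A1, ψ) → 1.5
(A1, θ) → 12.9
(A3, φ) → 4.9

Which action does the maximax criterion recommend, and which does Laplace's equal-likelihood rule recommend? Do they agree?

Row maxima: A1=13.6, A2=16.7, A3=16.2
Best best-case = 16.7 → A2.
Row averages: A1=6.1, A2=10.28, A3=8.64
Highest average = 10.28 → A2.

maximax → A2; laplace → A2 (agree)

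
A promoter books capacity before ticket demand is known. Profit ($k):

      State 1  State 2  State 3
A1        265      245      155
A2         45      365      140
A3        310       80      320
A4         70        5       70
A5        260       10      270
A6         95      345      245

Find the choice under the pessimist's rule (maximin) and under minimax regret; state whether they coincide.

Row minima: A1=155, A2=45, A3=80, A4=5, A5=10, A6=95
Best worst-case = 155 → A1.
Column bests: State 1=310, State 2=365, State 3=320.
A1 regrets: 45, 120, 165 → max 165
A2 regrets: 265, 0, 180 → max 265
A3 regrets: 0, 285, 0 → max 285
A4 regrets: 240, 360, 250 → max 360
A5 regrets: 50, 355, 50 → max 355
A6 regrets: 215, 20, 75 → max 215
Smallest max regret = 165 → A1.

maximin → A1; minimax regret → A1 (agree)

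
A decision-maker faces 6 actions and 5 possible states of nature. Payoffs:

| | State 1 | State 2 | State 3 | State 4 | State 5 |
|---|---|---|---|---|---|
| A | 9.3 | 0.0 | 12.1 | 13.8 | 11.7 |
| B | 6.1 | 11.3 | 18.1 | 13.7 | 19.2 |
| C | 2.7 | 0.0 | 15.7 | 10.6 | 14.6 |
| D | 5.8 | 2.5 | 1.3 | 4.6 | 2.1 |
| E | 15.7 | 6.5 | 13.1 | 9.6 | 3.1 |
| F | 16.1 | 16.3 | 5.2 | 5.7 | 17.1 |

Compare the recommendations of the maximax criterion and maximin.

maximax → B; maximin → B (agree)

Row maxima: A=13.8, B=19.2, C=15.7, D=5.8, E=15.7, F=17.1
Best best-case = 19.2 → B.
Row minima: A=0.0, B=6.1, C=0.0, D=1.3, E=3.1, F=5.2
Best worst-case = 6.1 → B.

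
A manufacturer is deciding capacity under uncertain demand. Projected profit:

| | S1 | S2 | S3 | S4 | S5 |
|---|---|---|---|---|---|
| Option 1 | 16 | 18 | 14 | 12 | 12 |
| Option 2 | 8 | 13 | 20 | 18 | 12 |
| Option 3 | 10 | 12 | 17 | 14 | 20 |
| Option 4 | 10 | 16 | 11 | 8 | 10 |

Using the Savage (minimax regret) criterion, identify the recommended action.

Column bests: S1=16, S2=18, S3=20, S4=18, S5=20.
Option 1 regrets: 0, 0, 6, 6, 8 → max 8
Option 2 regrets: 8, 5, 0, 0, 8 → max 8
Option 3 regrets: 6, 6, 3, 4, 0 → max 6
Option 4 regrets: 6, 2, 9, 10, 10 → max 10
Smallest max regret = 6 → Option 3.

Option 3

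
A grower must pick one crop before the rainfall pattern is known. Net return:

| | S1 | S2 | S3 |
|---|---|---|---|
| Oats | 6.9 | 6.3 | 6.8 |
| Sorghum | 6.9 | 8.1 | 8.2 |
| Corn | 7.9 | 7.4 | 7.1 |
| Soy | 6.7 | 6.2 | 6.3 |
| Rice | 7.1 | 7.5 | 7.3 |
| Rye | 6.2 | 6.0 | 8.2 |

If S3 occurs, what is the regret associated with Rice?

0.9

Best payoff under S3 is 8.2.
Regret = 8.2 − 7.3 = 0.9.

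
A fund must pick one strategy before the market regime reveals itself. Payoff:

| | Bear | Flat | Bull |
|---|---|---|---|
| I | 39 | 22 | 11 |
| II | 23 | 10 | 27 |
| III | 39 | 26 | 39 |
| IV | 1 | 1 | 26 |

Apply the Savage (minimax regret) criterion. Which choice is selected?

Column bests: Bear=39, Flat=26, Bull=39.
I regrets: 0, 4, 28 → max 28
II regrets: 16, 16, 12 → max 16
III regrets: 0, 0, 0 → max 0
IV regrets: 38, 25, 13 → max 38
Smallest max regret = 0 → III.

III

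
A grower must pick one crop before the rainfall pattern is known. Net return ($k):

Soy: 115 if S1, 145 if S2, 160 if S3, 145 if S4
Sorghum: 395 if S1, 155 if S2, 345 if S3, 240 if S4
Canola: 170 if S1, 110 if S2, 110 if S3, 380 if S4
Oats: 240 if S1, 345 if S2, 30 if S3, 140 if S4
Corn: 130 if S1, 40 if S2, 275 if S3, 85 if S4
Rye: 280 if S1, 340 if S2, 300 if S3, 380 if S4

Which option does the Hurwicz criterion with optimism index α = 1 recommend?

Sorghum

Soy: 1·160 + 0·115 = 160
Sorghum: 1·395 + 0·155 = 395
Canola: 1·380 + 0·110 = 380
Oats: 1·345 + 0·30 = 345
Corn: 1·275 + 0·40 = 275
Rye: 1·380 + 0·280 = 380
Highest Hurwicz score = 395 → Sorghum.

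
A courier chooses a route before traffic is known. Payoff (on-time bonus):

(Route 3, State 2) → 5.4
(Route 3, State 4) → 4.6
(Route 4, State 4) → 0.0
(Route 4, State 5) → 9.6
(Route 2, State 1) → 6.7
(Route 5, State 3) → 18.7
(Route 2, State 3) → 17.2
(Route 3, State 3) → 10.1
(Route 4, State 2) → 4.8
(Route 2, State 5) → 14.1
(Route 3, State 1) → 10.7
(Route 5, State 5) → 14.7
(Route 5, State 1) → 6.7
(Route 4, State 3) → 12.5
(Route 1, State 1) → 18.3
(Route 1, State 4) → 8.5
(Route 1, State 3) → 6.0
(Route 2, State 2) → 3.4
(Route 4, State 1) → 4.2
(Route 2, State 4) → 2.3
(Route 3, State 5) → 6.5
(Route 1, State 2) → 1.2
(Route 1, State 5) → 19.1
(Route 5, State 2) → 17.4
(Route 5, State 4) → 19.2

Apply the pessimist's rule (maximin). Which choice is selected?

Route 5

Row minima: Route 1=1.2, Route 2=2.3, Route 3=4.6, Route 4=0.0, Route 5=6.7
Best worst-case = 6.7 → Route 5.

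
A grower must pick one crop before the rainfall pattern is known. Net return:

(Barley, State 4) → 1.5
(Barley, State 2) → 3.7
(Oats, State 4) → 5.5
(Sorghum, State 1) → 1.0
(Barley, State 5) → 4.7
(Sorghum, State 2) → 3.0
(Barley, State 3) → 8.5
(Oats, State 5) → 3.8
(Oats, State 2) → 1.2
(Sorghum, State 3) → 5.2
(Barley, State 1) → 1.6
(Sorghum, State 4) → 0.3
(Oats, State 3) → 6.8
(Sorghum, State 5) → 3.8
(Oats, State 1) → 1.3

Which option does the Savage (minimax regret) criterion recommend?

Oats

Column bests: State 1=1.6, State 2=3.7, State 3=8.5, State 4=5.5, State 5=4.7.
Oats regrets: 0.3, 2.5, 1.7, 0.0, 0.9 → max 2.5
Sorghum regrets: 0.6, 0.7, 3.3, 5.2, 0.9 → max 5.2
Barley regrets: 0.0, 0.0, 0.0, 4.0, 0.0 → max 4.0
Smallest max regret = 2.5 → Oats.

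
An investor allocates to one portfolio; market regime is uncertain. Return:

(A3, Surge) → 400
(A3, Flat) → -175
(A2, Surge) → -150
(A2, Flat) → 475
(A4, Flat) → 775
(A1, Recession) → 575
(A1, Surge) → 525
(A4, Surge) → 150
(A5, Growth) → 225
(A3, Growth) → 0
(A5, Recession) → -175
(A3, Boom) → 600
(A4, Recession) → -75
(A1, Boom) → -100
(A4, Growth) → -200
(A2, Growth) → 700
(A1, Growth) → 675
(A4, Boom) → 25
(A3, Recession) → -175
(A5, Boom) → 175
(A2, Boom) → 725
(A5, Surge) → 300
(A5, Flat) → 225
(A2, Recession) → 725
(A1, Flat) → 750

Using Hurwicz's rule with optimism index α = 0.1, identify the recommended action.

A1: 0.1·750 + 0.9·(-100) = -15
A2: 0.1·725 + 0.9·(-150) = -62.5
A3: 0.1·600 + 0.9·(-175) = -97.5
A4: 0.1·775 + 0.9·(-200) = -102.5
A5: 0.1·300 + 0.9·(-175) = -127.5
Highest Hurwicz score = -15 → A1.

A1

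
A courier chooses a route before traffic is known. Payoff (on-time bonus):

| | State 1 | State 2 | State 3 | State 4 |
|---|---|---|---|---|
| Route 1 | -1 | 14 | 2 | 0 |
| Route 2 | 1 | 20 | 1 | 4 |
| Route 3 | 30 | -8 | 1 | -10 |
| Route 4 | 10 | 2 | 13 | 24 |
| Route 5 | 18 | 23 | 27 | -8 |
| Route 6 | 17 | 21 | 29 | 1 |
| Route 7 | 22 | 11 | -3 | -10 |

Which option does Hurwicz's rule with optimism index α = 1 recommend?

Route 3

Route 1: 1·14 + 0·(-1) = 14
Route 2: 1·20 + 0·1 = 20
Route 3: 1·30 + 0·(-10) = 30
Route 4: 1·24 + 0·2 = 24
Route 5: 1·27 + 0·(-8) = 27
Route 6: 1·29 + 0·1 = 29
Route 7: 1·22 + 0·(-10) = 22
Highest Hurwicz score = 30 → Route 3.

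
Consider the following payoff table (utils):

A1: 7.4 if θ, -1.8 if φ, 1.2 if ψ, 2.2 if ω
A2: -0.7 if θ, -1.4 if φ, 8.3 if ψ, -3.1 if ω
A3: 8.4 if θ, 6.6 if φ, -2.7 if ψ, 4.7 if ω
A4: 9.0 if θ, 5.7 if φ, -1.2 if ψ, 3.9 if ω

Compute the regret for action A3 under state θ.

0.6

Best payoff under θ is 9.0.
Regret = 9.0 − 8.4 = 0.6.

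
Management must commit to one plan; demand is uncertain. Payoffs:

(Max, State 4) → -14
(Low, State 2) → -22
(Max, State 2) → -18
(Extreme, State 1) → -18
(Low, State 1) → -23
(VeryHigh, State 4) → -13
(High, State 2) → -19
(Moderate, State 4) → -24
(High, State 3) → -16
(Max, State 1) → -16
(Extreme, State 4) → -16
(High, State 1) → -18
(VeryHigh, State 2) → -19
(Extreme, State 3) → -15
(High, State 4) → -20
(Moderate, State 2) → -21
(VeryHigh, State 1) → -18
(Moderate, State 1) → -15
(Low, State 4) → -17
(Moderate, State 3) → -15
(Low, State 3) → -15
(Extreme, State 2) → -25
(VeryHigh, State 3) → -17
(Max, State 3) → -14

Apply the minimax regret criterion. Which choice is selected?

Max

Column bests: State 1=-15, State 2=-18, State 3=-14, State 4=-13.
Low regrets: 8, 4, 1, 4 → max 8
Moderate regrets: 0, 3, 1, 11 → max 11
High regrets: 3, 1, 2, 7 → max 7
VeryHigh regrets: 3, 1, 3, 0 → max 3
Extreme regrets: 3, 7, 1, 3 → max 7
Max regrets: 1, 0, 0, 1 → max 1
Smallest max regret = 1 → Max.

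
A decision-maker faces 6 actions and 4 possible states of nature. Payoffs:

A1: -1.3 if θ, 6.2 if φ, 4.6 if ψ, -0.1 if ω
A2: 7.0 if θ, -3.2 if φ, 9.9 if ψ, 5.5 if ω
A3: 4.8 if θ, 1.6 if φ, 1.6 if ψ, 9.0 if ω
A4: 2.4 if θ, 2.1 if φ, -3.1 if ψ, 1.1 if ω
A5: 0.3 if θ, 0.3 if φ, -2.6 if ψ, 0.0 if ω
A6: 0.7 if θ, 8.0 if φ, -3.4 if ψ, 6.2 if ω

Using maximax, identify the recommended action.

Row maxima: A1=6.2, A2=9.9, A3=9.0, A4=2.4, A5=0.3, A6=8.0
Best best-case = 9.9 → A2.

A2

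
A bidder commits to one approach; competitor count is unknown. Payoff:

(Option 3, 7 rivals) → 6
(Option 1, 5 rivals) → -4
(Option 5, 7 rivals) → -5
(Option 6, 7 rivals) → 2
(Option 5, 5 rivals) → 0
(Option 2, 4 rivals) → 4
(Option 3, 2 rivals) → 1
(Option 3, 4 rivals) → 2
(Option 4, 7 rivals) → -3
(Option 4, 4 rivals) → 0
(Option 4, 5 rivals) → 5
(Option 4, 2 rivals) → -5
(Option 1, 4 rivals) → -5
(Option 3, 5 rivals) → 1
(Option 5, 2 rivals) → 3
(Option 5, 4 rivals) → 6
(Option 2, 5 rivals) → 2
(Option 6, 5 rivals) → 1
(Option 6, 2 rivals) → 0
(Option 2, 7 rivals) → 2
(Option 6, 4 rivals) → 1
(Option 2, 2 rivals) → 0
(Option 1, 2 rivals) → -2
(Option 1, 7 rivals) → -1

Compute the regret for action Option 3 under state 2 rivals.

2

Best payoff under 2 rivals is 3.
Regret = 3 − 1 = 2.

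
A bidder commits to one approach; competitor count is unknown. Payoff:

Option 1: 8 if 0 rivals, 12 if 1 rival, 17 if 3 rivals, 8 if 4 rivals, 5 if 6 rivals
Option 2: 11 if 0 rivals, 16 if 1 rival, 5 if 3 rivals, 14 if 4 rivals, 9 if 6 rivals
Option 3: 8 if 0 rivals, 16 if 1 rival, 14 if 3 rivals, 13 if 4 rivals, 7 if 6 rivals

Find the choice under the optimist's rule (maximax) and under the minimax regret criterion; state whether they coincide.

Row maxima: Option 1=17, Option 2=16, Option 3=16
Best best-case = 17 → Option 1.
Column bests: 0 rivals=11, 1 rival=16, 3 rivals=17, 4 rivals=14, 6 rivals=9.
Option 1 regrets: 3, 4, 0, 6, 4 → max 6
Option 2 regrets: 0, 0, 12, 0, 0 → max 12
Option 3 regrets: 3, 0, 3, 1, 2 → max 3
Smallest max regret = 3 → Option 3.

maximax → Option 1; minimax regret → Option 3 (disagree)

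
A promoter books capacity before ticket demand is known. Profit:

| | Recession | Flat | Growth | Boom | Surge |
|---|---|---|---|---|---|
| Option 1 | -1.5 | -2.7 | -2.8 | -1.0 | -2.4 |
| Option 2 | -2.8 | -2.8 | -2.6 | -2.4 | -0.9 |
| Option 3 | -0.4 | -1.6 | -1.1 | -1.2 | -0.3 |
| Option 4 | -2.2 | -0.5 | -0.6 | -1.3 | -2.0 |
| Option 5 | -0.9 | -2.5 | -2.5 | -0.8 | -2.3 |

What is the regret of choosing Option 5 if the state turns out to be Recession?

Best payoff under Recession is -0.4.
Regret = -0.4 − (-0.9) = 0.5.

0.5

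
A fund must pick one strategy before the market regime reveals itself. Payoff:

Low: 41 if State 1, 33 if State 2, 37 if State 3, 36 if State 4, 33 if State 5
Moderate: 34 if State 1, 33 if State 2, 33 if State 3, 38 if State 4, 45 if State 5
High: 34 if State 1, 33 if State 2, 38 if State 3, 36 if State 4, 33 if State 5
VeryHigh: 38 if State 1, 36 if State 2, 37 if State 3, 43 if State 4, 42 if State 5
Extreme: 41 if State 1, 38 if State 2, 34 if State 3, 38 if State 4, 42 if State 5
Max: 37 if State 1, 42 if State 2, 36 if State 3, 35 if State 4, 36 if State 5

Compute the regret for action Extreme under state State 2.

4

Best payoff under State 2 is 42.
Regret = 42 − 38 = 4.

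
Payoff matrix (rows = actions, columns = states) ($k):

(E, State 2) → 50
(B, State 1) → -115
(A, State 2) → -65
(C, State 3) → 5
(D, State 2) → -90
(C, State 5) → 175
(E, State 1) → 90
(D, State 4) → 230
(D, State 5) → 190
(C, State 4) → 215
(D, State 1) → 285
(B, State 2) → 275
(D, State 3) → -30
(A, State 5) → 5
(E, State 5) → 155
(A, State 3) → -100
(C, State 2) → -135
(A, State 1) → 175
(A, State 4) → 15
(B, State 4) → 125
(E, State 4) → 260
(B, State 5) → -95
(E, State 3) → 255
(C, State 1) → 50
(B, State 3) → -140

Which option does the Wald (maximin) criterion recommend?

E

Row minima: A=-100, B=-140, C=-135, D=-90, E=50
Best worst-case = 50 → E.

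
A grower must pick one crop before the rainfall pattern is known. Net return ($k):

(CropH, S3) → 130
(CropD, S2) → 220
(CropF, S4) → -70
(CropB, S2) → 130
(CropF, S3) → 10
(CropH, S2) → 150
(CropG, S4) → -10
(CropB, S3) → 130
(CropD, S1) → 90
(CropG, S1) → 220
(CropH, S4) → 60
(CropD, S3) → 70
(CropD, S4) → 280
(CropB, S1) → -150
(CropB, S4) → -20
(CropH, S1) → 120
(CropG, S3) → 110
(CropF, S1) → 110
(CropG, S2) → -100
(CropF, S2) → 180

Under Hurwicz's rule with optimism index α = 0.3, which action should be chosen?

CropD

CropH: 0.3·150 + 0.7·60 = 87
CropG: 0.3·220 + 0.7·(-100) = -4
CropD: 0.3·280 + 0.7·70 = 133
CropB: 0.3·130 + 0.7·(-150) = -66
CropF: 0.3·180 + 0.7·(-70) = 5
Highest Hurwicz score = 133 → CropD.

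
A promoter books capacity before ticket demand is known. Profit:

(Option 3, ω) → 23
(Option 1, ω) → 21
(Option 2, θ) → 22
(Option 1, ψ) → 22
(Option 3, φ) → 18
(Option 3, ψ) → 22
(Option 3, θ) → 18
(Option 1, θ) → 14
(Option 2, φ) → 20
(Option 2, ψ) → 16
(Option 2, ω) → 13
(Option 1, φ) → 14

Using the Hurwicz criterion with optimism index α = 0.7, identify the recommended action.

Option 3

Option 1: 0.7·22 + 0.3·14 = 19.6
Option 2: 0.7·22 + 0.3·13 = 19.3
Option 3: 0.7·23 + 0.3·18 = 21.5
Highest Hurwicz score = 21.5 → Option 3.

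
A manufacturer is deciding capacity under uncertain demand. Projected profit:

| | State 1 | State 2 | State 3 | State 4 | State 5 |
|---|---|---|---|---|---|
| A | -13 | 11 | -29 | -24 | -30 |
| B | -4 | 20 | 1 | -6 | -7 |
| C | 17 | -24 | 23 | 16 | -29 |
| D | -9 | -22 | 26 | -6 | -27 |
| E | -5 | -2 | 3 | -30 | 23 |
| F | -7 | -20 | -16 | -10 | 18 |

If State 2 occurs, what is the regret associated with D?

Best payoff under State 2 is 20.
Regret = 20 − (-22) = 42.

42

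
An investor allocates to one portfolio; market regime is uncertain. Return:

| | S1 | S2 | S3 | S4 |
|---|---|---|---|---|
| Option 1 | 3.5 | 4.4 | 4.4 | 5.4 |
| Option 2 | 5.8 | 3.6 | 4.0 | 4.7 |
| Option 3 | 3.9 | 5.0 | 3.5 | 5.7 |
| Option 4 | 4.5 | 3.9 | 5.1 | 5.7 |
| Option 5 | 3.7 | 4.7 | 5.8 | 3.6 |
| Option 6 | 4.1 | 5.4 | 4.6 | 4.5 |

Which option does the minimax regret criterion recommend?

Column bests: S1=5.8, S2=5.4, S3=5.8, S4=5.7.
Option 1 regrets: 2.3, 1.0, 1.4, 0.3 → max 2.3
Option 2 regrets: 0.0, 1.8, 1.8, 1.0 → max 1.8
Option 3 regrets: 1.9, 0.4, 2.3, 0.0 → max 2.3
Option 4 regrets: 1.3, 1.5, 0.7, 0.0 → max 1.5
Option 5 regrets: 2.1, 0.7, 0.0, 2.1 → max 2.1
Option 6 regrets: 1.7, 0.0, 1.2, 1.2 → max 1.7
Smallest max regret = 1.5 → Option 4.

Option 4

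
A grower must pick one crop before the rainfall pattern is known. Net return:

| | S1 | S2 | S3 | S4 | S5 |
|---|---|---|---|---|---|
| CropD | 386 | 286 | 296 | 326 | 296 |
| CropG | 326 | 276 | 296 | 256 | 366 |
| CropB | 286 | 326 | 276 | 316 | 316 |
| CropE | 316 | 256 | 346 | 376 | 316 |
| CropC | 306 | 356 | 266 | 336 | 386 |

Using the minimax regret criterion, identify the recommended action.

Column bests: S1=386, S2=356, S3=346, S4=376, S5=386.
CropD regrets: 0, 70, 50, 50, 90 → max 90
CropG regrets: 60, 80, 50, 120, 20 → max 120
CropB regrets: 100, 30, 70, 60, 70 → max 100
CropE regrets: 70, 100, 0, 0, 70 → max 100
CropC regrets: 80, 0, 80, 40, 0 → max 80
Smallest max regret = 80 → CropC.

CropC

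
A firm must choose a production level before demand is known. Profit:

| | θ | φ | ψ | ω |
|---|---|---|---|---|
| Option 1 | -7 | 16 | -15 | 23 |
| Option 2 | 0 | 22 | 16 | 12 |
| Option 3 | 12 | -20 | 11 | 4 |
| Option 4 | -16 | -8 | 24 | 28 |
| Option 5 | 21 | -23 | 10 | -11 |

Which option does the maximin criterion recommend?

Row minima: Option 1=-15, Option 2=0, Option 3=-20, Option 4=-16, Option 5=-23
Best worst-case = 0 → Option 2.

Option 2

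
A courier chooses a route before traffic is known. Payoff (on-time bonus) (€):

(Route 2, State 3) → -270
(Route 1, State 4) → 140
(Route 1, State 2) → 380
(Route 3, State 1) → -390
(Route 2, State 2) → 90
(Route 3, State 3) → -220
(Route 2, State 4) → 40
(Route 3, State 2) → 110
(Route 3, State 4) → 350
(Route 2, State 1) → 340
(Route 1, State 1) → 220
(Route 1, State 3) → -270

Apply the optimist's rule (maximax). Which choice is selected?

Row maxima: Route 1=380, Route 2=340, Route 3=350
Best best-case = 380 → Route 1.

Route 1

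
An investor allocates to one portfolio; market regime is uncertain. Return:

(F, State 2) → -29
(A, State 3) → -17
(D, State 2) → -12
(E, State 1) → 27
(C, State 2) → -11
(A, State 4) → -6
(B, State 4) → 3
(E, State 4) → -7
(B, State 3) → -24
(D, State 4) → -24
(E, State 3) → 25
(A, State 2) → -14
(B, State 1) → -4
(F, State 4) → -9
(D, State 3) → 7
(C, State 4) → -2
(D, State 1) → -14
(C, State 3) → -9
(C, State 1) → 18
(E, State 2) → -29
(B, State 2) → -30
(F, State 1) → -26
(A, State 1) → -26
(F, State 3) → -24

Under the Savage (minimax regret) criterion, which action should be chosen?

E

Column bests: State 1=27, State 2=-11, State 3=25, State 4=3.
A regrets: 53, 3, 42, 9 → max 53
B regrets: 31, 19, 49, 0 → max 49
C regrets: 9, 0, 34, 5 → max 34
D regrets: 41, 1, 18, 27 → max 41
E regrets: 0, 18, 0, 10 → max 18
F regrets: 53, 18, 49, 12 → max 53
Smallest max regret = 18 → E.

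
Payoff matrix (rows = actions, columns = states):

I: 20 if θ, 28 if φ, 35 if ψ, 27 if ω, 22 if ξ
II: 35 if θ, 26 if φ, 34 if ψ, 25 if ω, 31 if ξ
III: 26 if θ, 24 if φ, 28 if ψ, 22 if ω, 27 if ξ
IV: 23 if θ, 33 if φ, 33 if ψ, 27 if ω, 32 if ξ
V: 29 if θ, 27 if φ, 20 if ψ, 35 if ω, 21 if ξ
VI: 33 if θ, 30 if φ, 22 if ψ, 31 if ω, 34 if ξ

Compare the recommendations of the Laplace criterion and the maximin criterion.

Row averages: I=26.4, II=30.2, III=25.4, IV=29.6, V=26.4, VI=30
Highest average = 30.2 → II.
Row minima: I=20, II=25, III=22, IV=23, V=20, VI=22
Best worst-case = 25 → II.

laplace → II; maximin → II (agree)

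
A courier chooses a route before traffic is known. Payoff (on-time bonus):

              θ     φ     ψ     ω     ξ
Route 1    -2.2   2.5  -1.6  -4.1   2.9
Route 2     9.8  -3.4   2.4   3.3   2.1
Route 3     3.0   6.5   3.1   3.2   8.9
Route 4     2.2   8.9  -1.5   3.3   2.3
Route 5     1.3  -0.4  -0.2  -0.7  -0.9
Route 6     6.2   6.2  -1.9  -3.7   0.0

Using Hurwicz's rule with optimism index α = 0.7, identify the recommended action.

Route 3

Route 1: 0.7·2.9 + 0.3·(-4.1) = 0.8
Route 2: 0.7·9.8 + 0.3·(-3.4) = 5.84
Route 3: 0.7·8.9 + 0.3·3.0 = 7.13
Route 4: 0.7·8.9 + 0.3·(-1.5) = 5.78
Route 5: 0.7·1.3 + 0.3·(-0.9) = 0.64
Route 6: 0.7·6.2 + 0.3·(-3.7) = 3.23
Highest Hurwicz score = 7.13 → Route 3.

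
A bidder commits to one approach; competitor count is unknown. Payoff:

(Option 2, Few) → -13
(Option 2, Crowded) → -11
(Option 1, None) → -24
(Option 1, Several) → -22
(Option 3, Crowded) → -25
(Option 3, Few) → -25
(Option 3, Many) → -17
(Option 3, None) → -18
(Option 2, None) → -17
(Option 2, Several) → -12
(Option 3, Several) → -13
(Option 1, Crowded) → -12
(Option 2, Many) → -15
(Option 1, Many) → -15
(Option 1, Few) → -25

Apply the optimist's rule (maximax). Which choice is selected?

Row maxima: Option 1=-12, Option 2=-11, Option 3=-13
Best best-case = -11 → Option 2.

Option 2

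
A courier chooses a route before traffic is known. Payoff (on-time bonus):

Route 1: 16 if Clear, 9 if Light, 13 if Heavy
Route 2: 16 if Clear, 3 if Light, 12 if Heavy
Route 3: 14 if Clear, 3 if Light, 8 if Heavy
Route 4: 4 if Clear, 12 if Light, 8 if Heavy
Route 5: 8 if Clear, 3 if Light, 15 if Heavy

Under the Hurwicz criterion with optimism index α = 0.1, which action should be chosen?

Route 1

Route 1: 0.1·16 + 0.9·9 = 9.7
Route 2: 0.1·16 + 0.9·3 = 4.3
Route 3: 0.1·14 + 0.9·3 = 4.1
Route 4: 0.1·12 + 0.9·4 = 4.8
Route 5: 0.1·15 + 0.9·3 = 4.2
Highest Hurwicz score = 9.7 → Route 1.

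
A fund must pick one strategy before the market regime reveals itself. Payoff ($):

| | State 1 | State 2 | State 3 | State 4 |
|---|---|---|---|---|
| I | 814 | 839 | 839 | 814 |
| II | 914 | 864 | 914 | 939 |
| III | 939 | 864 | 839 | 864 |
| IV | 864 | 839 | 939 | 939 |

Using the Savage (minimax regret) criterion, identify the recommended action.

Column bests: State 1=939, State 2=864, State 3=939, State 4=939.
I regrets: 125, 25, 100, 125 → max 125
II regrets: 25, 0, 25, 0 → max 25
III regrets: 0, 0, 100, 75 → max 100
IV regrets: 75, 25, 0, 0 → max 75
Smallest max regret = 25 → II.

II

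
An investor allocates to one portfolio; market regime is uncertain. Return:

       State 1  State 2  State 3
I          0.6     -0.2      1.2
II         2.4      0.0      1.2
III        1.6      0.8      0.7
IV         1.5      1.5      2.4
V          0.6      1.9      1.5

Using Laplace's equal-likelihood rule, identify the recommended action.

IV

Row averages: I=8/15, II=1.2, III=31/30, IV=1.8, V=4/3
Highest average = 1.8 → IV.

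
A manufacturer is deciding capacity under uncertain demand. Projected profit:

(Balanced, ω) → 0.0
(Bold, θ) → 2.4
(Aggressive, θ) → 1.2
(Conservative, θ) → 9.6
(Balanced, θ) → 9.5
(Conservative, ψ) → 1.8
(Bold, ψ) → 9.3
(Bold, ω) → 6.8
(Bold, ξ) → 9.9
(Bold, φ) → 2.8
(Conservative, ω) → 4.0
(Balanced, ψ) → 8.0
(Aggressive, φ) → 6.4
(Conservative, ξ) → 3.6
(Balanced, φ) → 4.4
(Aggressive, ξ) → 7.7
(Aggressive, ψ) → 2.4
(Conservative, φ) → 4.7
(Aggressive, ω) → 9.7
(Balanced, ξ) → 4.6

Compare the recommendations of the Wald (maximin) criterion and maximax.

Row minima: Conservative=1.8, Balanced=0.0, Aggressive=1.2, Bold=2.4
Best worst-case = 2.4 → Bold.
Row maxima: Conservative=9.6, Balanced=9.5, Aggressive=9.7, Bold=9.9
Best best-case = 9.9 → Bold.

maximin → Bold; maximax → Bold (agree)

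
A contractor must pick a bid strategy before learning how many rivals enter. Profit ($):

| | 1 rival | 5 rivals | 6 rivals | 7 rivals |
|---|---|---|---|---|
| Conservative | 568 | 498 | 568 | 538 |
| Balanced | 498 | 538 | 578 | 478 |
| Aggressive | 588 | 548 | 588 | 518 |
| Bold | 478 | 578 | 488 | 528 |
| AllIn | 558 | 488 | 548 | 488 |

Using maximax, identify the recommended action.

Aggressive

Row maxima: Conservative=568, Balanced=578, Aggressive=588, Bold=578, AllIn=558
Best best-case = 588 → Aggressive.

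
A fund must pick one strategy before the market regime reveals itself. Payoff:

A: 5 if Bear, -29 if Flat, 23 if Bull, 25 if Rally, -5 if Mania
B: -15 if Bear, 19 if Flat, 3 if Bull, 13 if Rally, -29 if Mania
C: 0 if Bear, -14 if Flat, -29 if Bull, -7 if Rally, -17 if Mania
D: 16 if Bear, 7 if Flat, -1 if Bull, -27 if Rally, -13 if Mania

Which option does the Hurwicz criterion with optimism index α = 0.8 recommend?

A: 0.8·25 + 0.2·(-29) = 14.2
B: 0.8·19 + 0.2·(-29) = 9.4
C: 0.8·0 + 0.2·(-29) = -5.8
D: 0.8·16 + 0.2·(-27) = 7.4
Highest Hurwicz score = 14.2 → A.

A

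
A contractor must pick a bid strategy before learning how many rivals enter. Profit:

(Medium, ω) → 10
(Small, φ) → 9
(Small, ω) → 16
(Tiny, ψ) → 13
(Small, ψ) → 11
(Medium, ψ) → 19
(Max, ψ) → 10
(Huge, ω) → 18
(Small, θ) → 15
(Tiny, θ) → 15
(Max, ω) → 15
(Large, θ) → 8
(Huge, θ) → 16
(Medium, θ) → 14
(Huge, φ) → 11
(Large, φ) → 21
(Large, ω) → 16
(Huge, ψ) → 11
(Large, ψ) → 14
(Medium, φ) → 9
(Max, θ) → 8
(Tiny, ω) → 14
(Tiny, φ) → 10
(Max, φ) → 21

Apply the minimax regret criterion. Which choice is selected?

Large

Column bests: θ=16, φ=21, ψ=19, ω=18.
Tiny regrets: 1, 11, 6, 4 → max 11
Small regrets: 1, 12, 8, 2 → max 12
Medium regrets: 2, 12, 0, 8 → max 12
Large regrets: 8, 0, 5, 2 → max 8
Huge regrets: 0, 10, 8, 0 → max 10
Max regrets: 8, 0, 9, 3 → max 9
Smallest max regret = 8 → Large.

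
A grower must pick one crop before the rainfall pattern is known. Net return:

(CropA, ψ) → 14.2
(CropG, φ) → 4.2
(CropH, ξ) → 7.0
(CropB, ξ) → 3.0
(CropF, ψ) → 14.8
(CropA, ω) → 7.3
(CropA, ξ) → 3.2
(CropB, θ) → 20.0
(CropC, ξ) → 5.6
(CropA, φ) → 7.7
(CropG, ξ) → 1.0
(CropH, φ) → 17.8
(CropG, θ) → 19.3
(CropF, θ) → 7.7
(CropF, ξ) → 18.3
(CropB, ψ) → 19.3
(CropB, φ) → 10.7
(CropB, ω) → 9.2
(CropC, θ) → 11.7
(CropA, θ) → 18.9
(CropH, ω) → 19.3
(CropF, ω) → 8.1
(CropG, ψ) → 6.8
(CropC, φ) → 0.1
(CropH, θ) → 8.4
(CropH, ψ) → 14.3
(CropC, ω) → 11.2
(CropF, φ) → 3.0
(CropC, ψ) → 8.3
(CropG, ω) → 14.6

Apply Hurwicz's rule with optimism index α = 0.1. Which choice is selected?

CropH

CropC: 0.1·11.7 + 0.9·0.1 = 1.26
CropH: 0.1·19.3 + 0.9·7.0 = 8.23
CropB: 0.1·20.0 + 0.9·3.0 = 4.7
CropF: 0.1·18.3 + 0.9·3.0 = 4.53
CropA: 0.1·18.9 + 0.9·3.2 = 4.77
CropG: 0.1·19.3 + 0.9·1.0 = 2.83
Highest Hurwicz score = 8.23 → CropH.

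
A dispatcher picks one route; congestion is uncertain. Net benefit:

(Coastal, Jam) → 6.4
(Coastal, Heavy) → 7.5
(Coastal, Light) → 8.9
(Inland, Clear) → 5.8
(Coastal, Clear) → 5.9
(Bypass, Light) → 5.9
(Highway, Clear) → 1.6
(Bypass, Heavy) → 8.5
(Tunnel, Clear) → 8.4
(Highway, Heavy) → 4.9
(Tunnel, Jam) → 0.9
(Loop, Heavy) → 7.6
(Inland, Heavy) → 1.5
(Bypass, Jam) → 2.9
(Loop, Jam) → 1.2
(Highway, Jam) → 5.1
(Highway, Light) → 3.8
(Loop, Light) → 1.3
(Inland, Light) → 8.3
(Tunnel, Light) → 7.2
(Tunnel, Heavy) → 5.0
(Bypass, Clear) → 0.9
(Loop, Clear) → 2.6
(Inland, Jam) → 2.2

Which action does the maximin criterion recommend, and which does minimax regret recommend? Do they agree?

Row minima: Loop=1.2, Bypass=0.9, Inland=1.5, Highway=1.6, Coastal=5.9, Tunnel=0.9
Best worst-case = 5.9 → Coastal.
Column bests: Clear=8.4, Light=8.9, Heavy=8.5, Jam=6.4.
Loop regrets: 5.8, 7.6, 0.9, 5.2 → max 7.6
Bypass regrets: 7.5, 3.0, 0.0, 3.5 → max 7.5
Inland regrets: 2.6, 0.6, 7.0, 4.2 → max 7.0
Highway regrets: 6.8, 5.1, 3.6, 1.3 → max 6.8
Coastal regrets: 2.5, 0.0, 1.0, 0.0 → max 2.5
Tunnel regrets: 0.0, 1.7, 3.5, 5.5 → max 5.5
Smallest max regret = 2.5 → Coastal.

maximin → Coastal; minimax regret → Coastal (agree)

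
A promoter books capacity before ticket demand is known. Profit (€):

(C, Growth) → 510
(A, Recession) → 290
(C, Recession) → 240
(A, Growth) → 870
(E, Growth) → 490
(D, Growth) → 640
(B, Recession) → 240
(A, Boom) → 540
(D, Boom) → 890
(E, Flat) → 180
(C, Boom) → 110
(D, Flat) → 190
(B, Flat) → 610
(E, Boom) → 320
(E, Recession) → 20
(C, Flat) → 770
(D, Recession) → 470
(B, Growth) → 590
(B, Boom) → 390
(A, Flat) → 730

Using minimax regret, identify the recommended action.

A

Column bests: Recession=470, Flat=770, Growth=870, Boom=890.
A regrets: 180, 40, 0, 350 → max 350
B regrets: 230, 160, 280, 500 → max 500
C regrets: 230, 0, 360, 780 → max 780
D regrets: 0, 580, 230, 0 → max 580
E regrets: 450, 590, 380, 570 → max 590
Smallest max regret = 350 → A.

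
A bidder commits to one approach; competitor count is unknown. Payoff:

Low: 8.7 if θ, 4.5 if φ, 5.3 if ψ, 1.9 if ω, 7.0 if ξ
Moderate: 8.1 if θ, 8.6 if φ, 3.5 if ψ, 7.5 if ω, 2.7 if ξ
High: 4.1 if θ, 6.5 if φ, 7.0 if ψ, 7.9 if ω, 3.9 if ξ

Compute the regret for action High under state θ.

4.6

Best payoff under θ is 8.7.
Regret = 8.7 − 4.1 = 4.6.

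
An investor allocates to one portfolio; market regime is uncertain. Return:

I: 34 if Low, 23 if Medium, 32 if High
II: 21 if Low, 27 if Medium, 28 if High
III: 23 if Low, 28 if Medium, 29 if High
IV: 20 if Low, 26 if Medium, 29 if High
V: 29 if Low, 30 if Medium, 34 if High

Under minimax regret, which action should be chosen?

V

Column bests: Low=34, Medium=30, High=34.
I regrets: 0, 7, 2 → max 7
II regrets: 13, 3, 6 → max 13
III regrets: 11, 2, 5 → max 11
IV regrets: 14, 4, 5 → max 14
V regrets: 5, 0, 0 → max 5
Smallest max regret = 5 → V.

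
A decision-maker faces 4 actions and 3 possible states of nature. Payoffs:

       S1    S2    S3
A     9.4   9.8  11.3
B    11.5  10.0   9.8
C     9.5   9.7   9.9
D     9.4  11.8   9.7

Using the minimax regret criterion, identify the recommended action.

B

Column bests: S1=11.5, S2=11.8, S3=11.3.
A regrets: 2.1, 2.0, 0.0 → max 2.1
B regrets: 0.0, 1.8, 1.5 → max 1.8
C regrets: 2.0, 2.1, 1.4 → max 2.1
D regrets: 2.1, 0.0, 1.6 → max 2.1
Smallest max regret = 1.8 → B.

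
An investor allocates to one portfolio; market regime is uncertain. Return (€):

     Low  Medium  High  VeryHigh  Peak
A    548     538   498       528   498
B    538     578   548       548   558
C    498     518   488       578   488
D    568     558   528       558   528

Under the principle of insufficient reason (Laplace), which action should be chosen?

Row averages: A=522, B=554, C=514, D=548
Highest average = 554 → B.

B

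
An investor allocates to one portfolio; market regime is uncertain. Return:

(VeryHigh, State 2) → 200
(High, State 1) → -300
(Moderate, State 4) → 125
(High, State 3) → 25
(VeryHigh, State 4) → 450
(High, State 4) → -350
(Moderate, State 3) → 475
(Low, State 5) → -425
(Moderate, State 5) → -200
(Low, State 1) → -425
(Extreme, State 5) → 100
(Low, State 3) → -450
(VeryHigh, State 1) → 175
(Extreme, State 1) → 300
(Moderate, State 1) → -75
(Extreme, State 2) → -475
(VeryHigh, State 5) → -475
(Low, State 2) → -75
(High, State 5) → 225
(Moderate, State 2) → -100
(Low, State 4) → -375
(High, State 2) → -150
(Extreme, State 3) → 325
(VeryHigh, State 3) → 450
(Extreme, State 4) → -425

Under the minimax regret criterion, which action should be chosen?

Moderate

Column bests: State 1=300, State 2=200, State 3=475, State 4=450, State 5=225.
Low regrets: 725, 275, 925, 825, 650 → max 925
Moderate regrets: 375, 300, 0, 325, 425 → max 425
High regrets: 600, 350, 450, 800, 0 → max 800
VeryHigh regrets: 125, 0, 25, 0, 700 → max 700
Extreme regrets: 0, 675, 150, 875, 125 → max 875
Smallest max regret = 425 → Moderate.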